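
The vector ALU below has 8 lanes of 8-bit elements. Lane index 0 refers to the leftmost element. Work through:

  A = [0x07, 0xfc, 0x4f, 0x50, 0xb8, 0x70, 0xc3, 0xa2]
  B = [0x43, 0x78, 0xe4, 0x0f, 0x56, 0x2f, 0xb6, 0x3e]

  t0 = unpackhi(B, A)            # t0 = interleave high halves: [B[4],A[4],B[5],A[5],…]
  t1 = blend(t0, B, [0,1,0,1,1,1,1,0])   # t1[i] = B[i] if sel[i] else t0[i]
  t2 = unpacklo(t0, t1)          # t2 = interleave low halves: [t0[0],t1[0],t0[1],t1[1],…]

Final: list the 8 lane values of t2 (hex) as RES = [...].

RES = [0x56, 0x56, 0xb8, 0x78, 0x2f, 0x2f, 0x70, 0x0f]

  t0: 56 b8 2f 70 b6 c3 3e a2
  t1: 56 78 2f 0f 56 2f b6 a2
  t2: 56 56 b8 78 2f 2f 70 0f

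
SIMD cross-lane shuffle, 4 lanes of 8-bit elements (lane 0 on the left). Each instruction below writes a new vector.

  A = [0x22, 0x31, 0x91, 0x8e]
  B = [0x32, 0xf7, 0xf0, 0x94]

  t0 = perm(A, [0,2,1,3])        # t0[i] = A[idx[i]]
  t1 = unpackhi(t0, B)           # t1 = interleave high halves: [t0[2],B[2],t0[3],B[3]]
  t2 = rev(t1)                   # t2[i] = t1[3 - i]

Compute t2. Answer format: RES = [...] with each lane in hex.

RES = [0x94, 0x8e, 0xf0, 0x31]

→ t0 |22|91|31|8e|
→ t1 |31|f0|8e|94|
→ t2 |94|8e|f0|31|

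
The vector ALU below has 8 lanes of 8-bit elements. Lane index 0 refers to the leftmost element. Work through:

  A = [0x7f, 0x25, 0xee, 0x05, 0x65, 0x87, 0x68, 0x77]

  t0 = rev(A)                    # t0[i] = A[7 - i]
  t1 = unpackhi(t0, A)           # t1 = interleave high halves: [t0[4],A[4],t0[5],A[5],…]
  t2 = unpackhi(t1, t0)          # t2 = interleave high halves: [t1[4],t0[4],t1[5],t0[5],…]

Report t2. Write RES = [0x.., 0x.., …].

RES = [ 0x25  0x05  0x68  0xee  0x7f  0x25  0x77  0x7f ]

t0 = [0x77, 0x68, 0x87, 0x65, 0x05, 0xee, 0x25, 0x7f]
t1 = [0x05, 0x65, 0xee, 0x87, 0x25, 0x68, 0x7f, 0x77]
t2 = [0x25, 0x05, 0x68, 0xee, 0x7f, 0x25, 0x77, 0x7f]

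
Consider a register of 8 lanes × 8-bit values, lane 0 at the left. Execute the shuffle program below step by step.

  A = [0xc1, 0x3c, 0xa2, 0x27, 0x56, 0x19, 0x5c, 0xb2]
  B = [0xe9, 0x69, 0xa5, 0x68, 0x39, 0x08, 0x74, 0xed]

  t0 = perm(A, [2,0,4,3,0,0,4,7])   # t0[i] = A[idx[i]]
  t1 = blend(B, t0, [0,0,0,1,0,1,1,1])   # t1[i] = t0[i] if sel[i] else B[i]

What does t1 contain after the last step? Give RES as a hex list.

RES = [ 0xe9  0x69  0xa5  0x27  0x39  0xc1  0x56  0xb2 ]

t0 = [0xa2, 0xc1, 0x56, 0x27, 0xc1, 0xc1, 0x56, 0xb2]
t1 = [0xe9, 0x69, 0xa5, 0x27, 0x39, 0xc1, 0x56, 0xb2]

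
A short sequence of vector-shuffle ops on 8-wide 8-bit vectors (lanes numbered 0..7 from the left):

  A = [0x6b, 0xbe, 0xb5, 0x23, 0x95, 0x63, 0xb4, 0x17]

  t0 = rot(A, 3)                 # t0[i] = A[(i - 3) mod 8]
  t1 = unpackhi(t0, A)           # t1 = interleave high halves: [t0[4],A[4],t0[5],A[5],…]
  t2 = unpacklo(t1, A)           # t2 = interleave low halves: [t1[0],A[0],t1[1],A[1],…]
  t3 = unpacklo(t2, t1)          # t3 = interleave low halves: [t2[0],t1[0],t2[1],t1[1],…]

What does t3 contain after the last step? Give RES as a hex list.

RES = [0xbe, 0xbe, 0x6b, 0x95, 0x95, 0xb5, 0xbe, 0x63]

t0 = [0x63, 0xb4, 0x17, 0x6b, 0xbe, 0xb5, 0x23, 0x95]
t1 = [0xbe, 0x95, 0xb5, 0x63, 0x23, 0xb4, 0x95, 0x17]
t2 = [0xbe, 0x6b, 0x95, 0xbe, 0xb5, 0xb5, 0x63, 0x23]
t3 = [0xbe, 0xbe, 0x6b, 0x95, 0x95, 0xb5, 0xbe, 0x63]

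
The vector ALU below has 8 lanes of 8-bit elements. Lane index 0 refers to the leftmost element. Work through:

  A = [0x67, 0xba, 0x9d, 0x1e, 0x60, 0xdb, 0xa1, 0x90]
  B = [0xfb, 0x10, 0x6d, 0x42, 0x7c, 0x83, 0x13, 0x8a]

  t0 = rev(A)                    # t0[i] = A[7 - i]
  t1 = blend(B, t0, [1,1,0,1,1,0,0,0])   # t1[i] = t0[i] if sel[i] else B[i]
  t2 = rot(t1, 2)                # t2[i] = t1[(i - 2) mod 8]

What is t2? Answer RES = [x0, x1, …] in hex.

RES = [ 0x13  0x8a  0x90  0xa1  0x6d  0x60  0x1e  0x83 ]

  t0: 90 a1 db 60 1e 9d ba 67
  t1: 90 a1 6d 60 1e 83 13 8a
  t2: 13 8a 90 a1 6d 60 1e 83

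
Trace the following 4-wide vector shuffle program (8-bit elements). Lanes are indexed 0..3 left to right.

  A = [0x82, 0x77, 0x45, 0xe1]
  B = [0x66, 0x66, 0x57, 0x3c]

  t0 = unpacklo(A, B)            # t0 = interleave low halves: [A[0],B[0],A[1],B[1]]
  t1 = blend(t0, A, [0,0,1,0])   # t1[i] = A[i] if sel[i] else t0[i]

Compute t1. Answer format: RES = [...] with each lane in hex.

RES = [ 0x82  0x66  0x45  0x66 ]

  t0: 82 66 77 66
  t1: 82 66 45 66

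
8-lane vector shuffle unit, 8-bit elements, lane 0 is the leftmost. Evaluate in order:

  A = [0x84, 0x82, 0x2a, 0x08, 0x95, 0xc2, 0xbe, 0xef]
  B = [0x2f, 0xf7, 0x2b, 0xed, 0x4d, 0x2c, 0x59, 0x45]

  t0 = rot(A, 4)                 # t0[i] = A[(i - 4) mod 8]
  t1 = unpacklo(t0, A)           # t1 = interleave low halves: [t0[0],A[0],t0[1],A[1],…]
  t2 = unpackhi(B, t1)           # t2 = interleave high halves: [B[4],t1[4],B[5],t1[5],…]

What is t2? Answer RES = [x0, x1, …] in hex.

t0 = [0x95, 0xc2, 0xbe, 0xef, 0x84, 0x82, 0x2a, 0x08]
t1 = [0x95, 0x84, 0xc2, 0x82, 0xbe, 0x2a, 0xef, 0x08]
t2 = [0x4d, 0xbe, 0x2c, 0x2a, 0x59, 0xef, 0x45, 0x08]

RES = [ 0x4d  0xbe  0x2c  0x2a  0x59  0xef  0x45  0x08 ]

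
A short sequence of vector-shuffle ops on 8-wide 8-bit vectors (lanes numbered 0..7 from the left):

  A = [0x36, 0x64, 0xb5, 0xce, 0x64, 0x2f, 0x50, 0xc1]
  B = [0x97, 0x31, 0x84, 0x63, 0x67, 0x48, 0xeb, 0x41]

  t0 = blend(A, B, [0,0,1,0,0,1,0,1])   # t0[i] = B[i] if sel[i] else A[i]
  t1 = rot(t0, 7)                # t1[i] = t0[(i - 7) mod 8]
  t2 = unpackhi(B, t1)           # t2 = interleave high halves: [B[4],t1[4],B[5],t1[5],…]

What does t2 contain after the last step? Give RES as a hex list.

RES = [ 0x67  0x48  0x48  0x50  0xeb  0x41  0x41  0x36 ]

t0 = [0x36, 0x64, 0x84, 0xce, 0x64, 0x48, 0x50, 0x41]
t1 = [0x64, 0x84, 0xce, 0x64, 0x48, 0x50, 0x41, 0x36]
t2 = [0x67, 0x48, 0x48, 0x50, 0xeb, 0x41, 0x41, 0x36]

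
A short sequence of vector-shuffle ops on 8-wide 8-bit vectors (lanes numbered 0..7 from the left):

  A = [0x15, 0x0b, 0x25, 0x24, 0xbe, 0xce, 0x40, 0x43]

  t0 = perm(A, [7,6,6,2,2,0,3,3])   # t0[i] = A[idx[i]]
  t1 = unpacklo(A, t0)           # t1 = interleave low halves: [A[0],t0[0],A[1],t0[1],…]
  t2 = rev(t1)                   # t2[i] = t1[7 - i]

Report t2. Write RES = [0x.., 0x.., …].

RES = [0x25, 0x24, 0x40, 0x25, 0x40, 0x0b, 0x43, 0x15]

  t0: 43 40 40 25 25 15 24 24
  t1: 15 43 0b 40 25 40 24 25
  t2: 25 24 40 25 40 0b 43 15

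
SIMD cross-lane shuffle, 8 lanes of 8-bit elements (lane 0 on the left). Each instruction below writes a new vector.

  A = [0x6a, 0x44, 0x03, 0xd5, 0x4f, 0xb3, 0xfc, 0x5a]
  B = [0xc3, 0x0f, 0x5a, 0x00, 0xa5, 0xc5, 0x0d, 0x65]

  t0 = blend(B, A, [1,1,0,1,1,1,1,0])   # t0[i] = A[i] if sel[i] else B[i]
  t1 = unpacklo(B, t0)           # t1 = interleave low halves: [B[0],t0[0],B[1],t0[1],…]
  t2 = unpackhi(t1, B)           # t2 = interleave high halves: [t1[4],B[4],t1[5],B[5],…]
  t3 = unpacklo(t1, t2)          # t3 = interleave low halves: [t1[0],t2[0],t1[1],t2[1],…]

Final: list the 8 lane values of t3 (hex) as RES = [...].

RES = [ 0xc3  0x5a  0x6a  0xa5  0x0f  0x5a  0x44  0xc5 ]

t0 = [0x6a, 0x44, 0x5a, 0xd5, 0x4f, 0xb3, 0xfc, 0x65]
t1 = [0xc3, 0x6a, 0x0f, 0x44, 0x5a, 0x5a, 0x00, 0xd5]
t2 = [0x5a, 0xa5, 0x5a, 0xc5, 0x00, 0x0d, 0xd5, 0x65]
t3 = [0xc3, 0x5a, 0x6a, 0xa5, 0x0f, 0x5a, 0x44, 0xc5]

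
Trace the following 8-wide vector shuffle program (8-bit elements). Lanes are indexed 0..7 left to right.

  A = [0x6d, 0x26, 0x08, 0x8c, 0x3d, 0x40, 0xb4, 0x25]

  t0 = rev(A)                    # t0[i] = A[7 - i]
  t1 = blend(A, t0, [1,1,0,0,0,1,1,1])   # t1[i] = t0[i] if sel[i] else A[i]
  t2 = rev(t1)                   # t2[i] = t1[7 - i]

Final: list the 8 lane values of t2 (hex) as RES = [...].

  t0: 25 b4 40 3d 8c 08 26 6d
  t1: 25 b4 08 8c 3d 08 26 6d
  t2: 6d 26 08 3d 8c 08 b4 25

RES = [ 0x6d  0x26  0x08  0x3d  0x8c  0x08  0xb4  0x25 ]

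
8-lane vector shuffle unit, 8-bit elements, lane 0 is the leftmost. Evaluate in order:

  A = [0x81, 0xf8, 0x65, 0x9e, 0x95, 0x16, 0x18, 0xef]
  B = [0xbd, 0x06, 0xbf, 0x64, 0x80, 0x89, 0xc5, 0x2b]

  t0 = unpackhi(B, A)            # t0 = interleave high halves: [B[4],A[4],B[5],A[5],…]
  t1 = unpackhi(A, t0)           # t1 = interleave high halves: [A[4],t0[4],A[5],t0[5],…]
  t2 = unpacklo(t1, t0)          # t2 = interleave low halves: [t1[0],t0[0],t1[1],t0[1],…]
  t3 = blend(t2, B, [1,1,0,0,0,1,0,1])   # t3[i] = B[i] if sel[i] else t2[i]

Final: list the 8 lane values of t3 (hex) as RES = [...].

t0 = [0x80, 0x95, 0x89, 0x16, 0xc5, 0x18, 0x2b, 0xef]
t1 = [0x95, 0xc5, 0x16, 0x18, 0x18, 0x2b, 0xef, 0xef]
t2 = [0x95, 0x80, 0xc5, 0x95, 0x16, 0x89, 0x18, 0x16]
t3 = [0xbd, 0x06, 0xc5, 0x95, 0x16, 0x89, 0x18, 0x2b]

RES = [ 0xbd  0x06  0xc5  0x95  0x16  0x89  0x18  0x2b ]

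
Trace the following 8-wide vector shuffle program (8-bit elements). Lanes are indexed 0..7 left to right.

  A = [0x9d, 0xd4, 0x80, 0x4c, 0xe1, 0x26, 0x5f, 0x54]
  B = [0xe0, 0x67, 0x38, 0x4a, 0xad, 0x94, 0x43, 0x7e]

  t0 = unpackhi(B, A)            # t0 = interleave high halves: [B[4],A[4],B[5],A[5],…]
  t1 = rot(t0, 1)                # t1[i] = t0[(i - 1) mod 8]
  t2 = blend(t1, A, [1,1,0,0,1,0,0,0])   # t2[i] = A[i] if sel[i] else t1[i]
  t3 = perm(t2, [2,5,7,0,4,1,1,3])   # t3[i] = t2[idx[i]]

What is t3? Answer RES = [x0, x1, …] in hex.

t0 = [0xad, 0xe1, 0x94, 0x26, 0x43, 0x5f, 0x7e, 0x54]
t1 = [0x54, 0xad, 0xe1, 0x94, 0x26, 0x43, 0x5f, 0x7e]
t2 = [0x9d, 0xd4, 0xe1, 0x94, 0xe1, 0x43, 0x5f, 0x7e]
t3 = [0xe1, 0x43, 0x7e, 0x9d, 0xe1, 0xd4, 0xd4, 0x94]

RES = [0xe1, 0x43, 0x7e, 0x9d, 0xe1, 0xd4, 0xd4, 0x94]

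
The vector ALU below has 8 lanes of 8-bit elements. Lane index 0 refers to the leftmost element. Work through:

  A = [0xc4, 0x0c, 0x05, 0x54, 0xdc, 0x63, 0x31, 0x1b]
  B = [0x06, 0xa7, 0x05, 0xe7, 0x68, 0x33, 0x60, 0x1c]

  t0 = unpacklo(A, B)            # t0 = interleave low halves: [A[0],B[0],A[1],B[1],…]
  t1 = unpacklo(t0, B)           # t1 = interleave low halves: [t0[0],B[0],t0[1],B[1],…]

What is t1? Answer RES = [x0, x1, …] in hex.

RES = [ 0xc4  0x06  0x06  0xa7  0x0c  0x05  0xa7  0xe7 ]

t0 = [0xc4, 0x06, 0x0c, 0xa7, 0x05, 0x05, 0x54, 0xe7]
t1 = [0xc4, 0x06, 0x06, 0xa7, 0x0c, 0x05, 0xa7, 0xe7]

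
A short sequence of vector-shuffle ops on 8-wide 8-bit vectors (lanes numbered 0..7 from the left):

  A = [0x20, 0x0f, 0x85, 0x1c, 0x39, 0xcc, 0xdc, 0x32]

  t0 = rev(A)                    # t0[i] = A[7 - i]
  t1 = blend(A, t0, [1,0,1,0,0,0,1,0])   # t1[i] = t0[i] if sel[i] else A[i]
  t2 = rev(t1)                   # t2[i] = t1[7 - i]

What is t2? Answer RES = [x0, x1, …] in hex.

RES = [ 0x32  0x0f  0xcc  0x39  0x1c  0xcc  0x0f  0x32 ]

  t0: 32 dc cc 39 1c 85 0f 20
  t1: 32 0f cc 1c 39 cc 0f 32
  t2: 32 0f cc 39 1c cc 0f 32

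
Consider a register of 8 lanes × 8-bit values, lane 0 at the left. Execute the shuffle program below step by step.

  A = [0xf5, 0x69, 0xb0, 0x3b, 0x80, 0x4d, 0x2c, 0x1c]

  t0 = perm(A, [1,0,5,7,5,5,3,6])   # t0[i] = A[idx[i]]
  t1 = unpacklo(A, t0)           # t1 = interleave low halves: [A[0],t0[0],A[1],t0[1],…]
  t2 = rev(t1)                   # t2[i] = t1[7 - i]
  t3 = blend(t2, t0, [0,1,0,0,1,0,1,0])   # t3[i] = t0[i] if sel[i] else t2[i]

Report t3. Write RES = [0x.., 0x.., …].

t0 = [0x69, 0xf5, 0x4d, 0x1c, 0x4d, 0x4d, 0x3b, 0x2c]
t1 = [0xf5, 0x69, 0x69, 0xf5, 0xb0, 0x4d, 0x3b, 0x1c]
t2 = [0x1c, 0x3b, 0x4d, 0xb0, 0xf5, 0x69, 0x69, 0xf5]
t3 = [0x1c, 0xf5, 0x4d, 0xb0, 0x4d, 0x69, 0x3b, 0xf5]

RES = [0x1c, 0xf5, 0x4d, 0xb0, 0x4d, 0x69, 0x3b, 0xf5]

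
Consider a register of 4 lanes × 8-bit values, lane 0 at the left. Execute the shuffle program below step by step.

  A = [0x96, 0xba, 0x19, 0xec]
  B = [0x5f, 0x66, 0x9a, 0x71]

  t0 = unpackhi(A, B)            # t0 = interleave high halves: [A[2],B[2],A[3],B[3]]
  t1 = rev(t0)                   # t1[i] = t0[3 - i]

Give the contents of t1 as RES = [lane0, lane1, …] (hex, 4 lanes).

→ t0 |19|9a|ec|71|
→ t1 |71|ec|9a|19|

RES = [ 0x71  0xec  0x9a  0x19 ]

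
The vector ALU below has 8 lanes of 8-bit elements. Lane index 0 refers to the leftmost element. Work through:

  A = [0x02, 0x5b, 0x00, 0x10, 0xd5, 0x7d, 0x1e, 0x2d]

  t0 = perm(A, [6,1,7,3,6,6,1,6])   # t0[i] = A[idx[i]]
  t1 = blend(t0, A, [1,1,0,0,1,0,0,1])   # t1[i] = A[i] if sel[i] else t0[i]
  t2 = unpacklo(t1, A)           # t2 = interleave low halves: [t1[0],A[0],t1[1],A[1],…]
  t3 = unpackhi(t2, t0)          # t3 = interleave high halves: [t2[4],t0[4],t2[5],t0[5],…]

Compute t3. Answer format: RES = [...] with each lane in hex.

t0 = [0x1e, 0x5b, 0x2d, 0x10, 0x1e, 0x1e, 0x5b, 0x1e]
t1 = [0x02, 0x5b, 0x2d, 0x10, 0xd5, 0x1e, 0x5b, 0x2d]
t2 = [0x02, 0x02, 0x5b, 0x5b, 0x2d, 0x00, 0x10, 0x10]
t3 = [0x2d, 0x1e, 0x00, 0x1e, 0x10, 0x5b, 0x10, 0x1e]

RES = [ 0x2d  0x1e  0x00  0x1e  0x10  0x5b  0x10  0x1e ]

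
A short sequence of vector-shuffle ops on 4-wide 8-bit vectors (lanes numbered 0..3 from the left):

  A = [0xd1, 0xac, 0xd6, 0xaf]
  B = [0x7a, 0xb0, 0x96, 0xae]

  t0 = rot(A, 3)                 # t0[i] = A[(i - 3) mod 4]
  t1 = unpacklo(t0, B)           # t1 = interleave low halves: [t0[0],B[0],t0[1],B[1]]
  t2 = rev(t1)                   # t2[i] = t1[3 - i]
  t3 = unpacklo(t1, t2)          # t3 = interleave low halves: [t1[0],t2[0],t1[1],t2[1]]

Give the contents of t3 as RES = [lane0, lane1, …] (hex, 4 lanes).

RES = [ 0xac  0xb0  0x7a  0xd6 ]

  t0: ac d6 af d1
  t1: ac 7a d6 b0
  t2: b0 d6 7a ac
  t3: ac b0 7a d6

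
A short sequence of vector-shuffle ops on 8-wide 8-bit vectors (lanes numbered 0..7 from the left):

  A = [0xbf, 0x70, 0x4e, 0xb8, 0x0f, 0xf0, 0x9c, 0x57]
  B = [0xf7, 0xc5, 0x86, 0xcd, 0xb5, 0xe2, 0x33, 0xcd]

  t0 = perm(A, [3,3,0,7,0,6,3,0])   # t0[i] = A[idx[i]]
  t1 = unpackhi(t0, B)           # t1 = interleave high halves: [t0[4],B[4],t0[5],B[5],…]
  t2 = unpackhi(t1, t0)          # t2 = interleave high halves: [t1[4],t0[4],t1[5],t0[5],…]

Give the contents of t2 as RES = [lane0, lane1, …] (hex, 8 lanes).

RES = [0xb8, 0xbf, 0x33, 0x9c, 0xbf, 0xb8, 0xcd, 0xbf]

t0 = [0xb8, 0xb8, 0xbf, 0x57, 0xbf, 0x9c, 0xb8, 0xbf]
t1 = [0xbf, 0xb5, 0x9c, 0xe2, 0xb8, 0x33, 0xbf, 0xcd]
t2 = [0xb8, 0xbf, 0x33, 0x9c, 0xbf, 0xb8, 0xcd, 0xbf]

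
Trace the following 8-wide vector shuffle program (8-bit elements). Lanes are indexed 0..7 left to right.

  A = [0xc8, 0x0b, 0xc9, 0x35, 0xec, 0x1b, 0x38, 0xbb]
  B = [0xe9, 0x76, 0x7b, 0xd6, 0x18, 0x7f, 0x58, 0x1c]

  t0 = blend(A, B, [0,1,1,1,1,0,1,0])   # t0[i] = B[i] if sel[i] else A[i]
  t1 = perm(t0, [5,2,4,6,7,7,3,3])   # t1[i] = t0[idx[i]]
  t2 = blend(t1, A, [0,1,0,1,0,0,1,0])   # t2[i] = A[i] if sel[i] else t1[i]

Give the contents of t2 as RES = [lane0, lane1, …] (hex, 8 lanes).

RES = [ 0x1b  0x0b  0x18  0x35  0xbb  0xbb  0x38  0xd6 ]

  t0: c8 76 7b d6 18 1b 58 bb
  t1: 1b 7b 18 58 bb bb d6 d6
  t2: 1b 0b 18 35 bb bb 38 d6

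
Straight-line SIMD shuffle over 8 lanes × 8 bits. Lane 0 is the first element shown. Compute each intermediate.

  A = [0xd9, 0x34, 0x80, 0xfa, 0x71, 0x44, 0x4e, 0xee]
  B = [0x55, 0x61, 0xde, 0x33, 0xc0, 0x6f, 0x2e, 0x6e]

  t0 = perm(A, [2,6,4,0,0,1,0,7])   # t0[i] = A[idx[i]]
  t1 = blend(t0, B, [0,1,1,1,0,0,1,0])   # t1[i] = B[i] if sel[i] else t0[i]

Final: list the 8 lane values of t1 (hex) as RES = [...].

  t0: 80 4e 71 d9 d9 34 d9 ee
  t1: 80 61 de 33 d9 34 2e ee

RES = [ 0x80  0x61  0xde  0x33  0xd9  0x34  0x2e  0xee ]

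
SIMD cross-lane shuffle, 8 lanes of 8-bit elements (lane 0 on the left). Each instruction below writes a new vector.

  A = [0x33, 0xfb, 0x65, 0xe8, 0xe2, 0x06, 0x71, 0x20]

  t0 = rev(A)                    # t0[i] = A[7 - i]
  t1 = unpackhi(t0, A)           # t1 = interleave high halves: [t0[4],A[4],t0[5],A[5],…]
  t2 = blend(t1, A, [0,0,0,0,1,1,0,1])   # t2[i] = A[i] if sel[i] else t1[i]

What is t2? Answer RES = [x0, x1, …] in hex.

t0 = [0x20, 0x71, 0x06, 0xe2, 0xe8, 0x65, 0xfb, 0x33]
t1 = [0xe8, 0xe2, 0x65, 0x06, 0xfb, 0x71, 0x33, 0x20]
t2 = [0xe8, 0xe2, 0x65, 0x06, 0xe2, 0x06, 0x33, 0x20]

RES = [0xe8, 0xe2, 0x65, 0x06, 0xe2, 0x06, 0x33, 0x20]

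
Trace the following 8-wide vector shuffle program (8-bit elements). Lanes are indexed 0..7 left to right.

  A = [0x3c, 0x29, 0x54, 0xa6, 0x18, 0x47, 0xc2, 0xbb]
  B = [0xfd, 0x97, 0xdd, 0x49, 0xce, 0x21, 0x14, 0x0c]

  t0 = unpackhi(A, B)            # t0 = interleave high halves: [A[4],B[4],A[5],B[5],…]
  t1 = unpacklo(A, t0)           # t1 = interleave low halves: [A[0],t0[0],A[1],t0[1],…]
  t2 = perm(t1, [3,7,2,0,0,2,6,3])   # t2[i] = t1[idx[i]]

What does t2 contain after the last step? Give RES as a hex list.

RES = [0xce, 0x21, 0x29, 0x3c, 0x3c, 0x29, 0xa6, 0xce]

t0 = [0x18, 0xce, 0x47, 0x21, 0xc2, 0x14, 0xbb, 0x0c]
t1 = [0x3c, 0x18, 0x29, 0xce, 0x54, 0x47, 0xa6, 0x21]
t2 = [0xce, 0x21, 0x29, 0x3c, 0x3c, 0x29, 0xa6, 0xce]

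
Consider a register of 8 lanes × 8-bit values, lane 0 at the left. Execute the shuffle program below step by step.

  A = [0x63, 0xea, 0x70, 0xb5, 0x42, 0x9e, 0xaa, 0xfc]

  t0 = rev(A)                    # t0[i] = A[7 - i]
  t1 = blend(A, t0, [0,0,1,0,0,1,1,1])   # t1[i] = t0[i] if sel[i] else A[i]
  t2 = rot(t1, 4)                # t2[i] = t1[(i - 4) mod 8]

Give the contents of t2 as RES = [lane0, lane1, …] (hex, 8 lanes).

t0 = [0xfc, 0xaa, 0x9e, 0x42, 0xb5, 0x70, 0xea, 0x63]
t1 = [0x63, 0xea, 0x9e, 0xb5, 0x42, 0x70, 0xea, 0x63]
t2 = [0x42, 0x70, 0xea, 0x63, 0x63, 0xea, 0x9e, 0xb5]

RES = [ 0x42  0x70  0xea  0x63  0x63  0xea  0x9e  0xb5 ]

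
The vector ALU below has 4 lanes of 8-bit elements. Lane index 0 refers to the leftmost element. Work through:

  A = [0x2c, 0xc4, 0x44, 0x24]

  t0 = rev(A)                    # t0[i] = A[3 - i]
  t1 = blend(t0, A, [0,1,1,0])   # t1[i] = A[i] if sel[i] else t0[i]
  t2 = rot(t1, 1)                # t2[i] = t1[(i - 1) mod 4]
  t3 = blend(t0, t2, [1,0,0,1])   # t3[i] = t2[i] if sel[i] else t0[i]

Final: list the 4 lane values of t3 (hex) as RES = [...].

t0 = [0x24, 0x44, 0xc4, 0x2c]
t1 = [0x24, 0xc4, 0x44, 0x2c]
t2 = [0x2c, 0x24, 0xc4, 0x44]
t3 = [0x2c, 0x44, 0xc4, 0x44]

RES = [ 0x2c  0x44  0xc4  0x44 ]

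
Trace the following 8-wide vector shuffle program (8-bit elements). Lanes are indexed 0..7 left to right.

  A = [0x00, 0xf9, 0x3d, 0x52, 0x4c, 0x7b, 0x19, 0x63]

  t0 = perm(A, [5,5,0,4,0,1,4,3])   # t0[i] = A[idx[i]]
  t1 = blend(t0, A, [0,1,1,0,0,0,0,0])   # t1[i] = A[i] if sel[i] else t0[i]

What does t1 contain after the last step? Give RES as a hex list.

RES = [0x7b, 0xf9, 0x3d, 0x4c, 0x00, 0xf9, 0x4c, 0x52]

→ t0 |7b|7b|00|4c|00|f9|4c|52|
→ t1 |7b|f9|3d|4c|00|f9|4c|52|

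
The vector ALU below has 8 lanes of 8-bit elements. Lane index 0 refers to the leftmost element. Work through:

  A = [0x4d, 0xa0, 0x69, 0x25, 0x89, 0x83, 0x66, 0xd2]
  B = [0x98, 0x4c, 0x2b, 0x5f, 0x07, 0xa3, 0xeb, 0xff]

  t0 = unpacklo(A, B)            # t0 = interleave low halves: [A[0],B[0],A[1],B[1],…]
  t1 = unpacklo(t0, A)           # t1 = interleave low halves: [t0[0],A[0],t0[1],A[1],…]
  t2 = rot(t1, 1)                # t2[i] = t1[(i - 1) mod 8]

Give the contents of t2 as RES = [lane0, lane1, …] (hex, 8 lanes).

RES = [0x25, 0x4d, 0x4d, 0x98, 0xa0, 0xa0, 0x69, 0x4c]

  t0: 4d 98 a0 4c 69 2b 25 5f
  t1: 4d 4d 98 a0 a0 69 4c 25
  t2: 25 4d 4d 98 a0 a0 69 4c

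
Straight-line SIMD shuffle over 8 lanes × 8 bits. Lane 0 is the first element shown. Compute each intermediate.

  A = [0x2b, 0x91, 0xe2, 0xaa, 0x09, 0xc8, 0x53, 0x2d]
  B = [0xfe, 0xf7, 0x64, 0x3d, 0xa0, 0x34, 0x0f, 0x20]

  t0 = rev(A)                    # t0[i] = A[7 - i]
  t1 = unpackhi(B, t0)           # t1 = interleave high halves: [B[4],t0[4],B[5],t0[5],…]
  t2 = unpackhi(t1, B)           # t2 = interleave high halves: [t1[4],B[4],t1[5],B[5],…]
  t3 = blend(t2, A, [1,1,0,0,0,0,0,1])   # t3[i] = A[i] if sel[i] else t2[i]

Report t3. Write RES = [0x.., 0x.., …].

RES = [0x2b, 0x91, 0x91, 0x34, 0x20, 0x0f, 0x2b, 0x2d]

  t0: 2d 53 c8 09 aa e2 91 2b
  t1: a0 aa 34 e2 0f 91 20 2b
  t2: 0f a0 91 34 20 0f 2b 20
  t3: 2b 91 91 34 20 0f 2b 2d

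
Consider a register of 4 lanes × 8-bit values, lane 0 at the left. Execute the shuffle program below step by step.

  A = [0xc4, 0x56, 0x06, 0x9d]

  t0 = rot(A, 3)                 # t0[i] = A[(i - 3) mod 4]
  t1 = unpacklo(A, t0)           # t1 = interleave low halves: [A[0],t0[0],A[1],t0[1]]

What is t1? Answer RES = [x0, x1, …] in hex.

RES = [ 0xc4  0x56  0x56  0x06 ]

t0 = [0x56, 0x06, 0x9d, 0xc4]
t1 = [0xc4, 0x56, 0x56, 0x06]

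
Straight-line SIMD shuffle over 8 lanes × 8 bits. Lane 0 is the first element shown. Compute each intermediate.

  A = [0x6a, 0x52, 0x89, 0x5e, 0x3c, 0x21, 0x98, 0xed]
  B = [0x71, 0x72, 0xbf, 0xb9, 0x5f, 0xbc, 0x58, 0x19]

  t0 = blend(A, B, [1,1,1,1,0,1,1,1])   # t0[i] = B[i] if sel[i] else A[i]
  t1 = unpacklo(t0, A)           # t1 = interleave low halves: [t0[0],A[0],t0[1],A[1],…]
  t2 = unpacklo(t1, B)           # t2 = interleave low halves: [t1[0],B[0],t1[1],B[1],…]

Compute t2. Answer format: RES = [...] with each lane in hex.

t0 = [0x71, 0x72, 0xbf, 0xb9, 0x3c, 0xbc, 0x58, 0x19]
t1 = [0x71, 0x6a, 0x72, 0x52, 0xbf, 0x89, 0xb9, 0x5e]
t2 = [0x71, 0x71, 0x6a, 0x72, 0x72, 0xbf, 0x52, 0xb9]

RES = [0x71, 0x71, 0x6a, 0x72, 0x72, 0xbf, 0x52, 0xb9]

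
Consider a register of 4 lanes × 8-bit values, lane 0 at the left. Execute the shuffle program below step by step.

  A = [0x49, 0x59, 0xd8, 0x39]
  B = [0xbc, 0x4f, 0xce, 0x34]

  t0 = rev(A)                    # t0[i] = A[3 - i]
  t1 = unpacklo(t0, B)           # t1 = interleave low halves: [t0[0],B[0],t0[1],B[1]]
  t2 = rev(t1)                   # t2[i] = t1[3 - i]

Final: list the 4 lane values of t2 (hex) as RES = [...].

→ t0 |39|d8|59|49|
→ t1 |39|bc|d8|4f|
→ t2 |4f|d8|bc|39|

RES = [ 0x4f  0xd8  0xbc  0x39 ]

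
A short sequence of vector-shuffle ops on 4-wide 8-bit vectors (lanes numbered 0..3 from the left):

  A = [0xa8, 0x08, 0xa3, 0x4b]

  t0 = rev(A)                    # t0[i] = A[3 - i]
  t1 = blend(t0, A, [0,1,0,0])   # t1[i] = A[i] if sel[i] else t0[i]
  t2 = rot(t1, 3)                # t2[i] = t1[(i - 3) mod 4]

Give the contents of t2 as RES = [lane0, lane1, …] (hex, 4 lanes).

t0 = [0x4b, 0xa3, 0x08, 0xa8]
t1 = [0x4b, 0x08, 0x08, 0xa8]
t2 = [0x08, 0x08, 0xa8, 0x4b]

RES = [ 0x08  0x08  0xa8  0x4b ]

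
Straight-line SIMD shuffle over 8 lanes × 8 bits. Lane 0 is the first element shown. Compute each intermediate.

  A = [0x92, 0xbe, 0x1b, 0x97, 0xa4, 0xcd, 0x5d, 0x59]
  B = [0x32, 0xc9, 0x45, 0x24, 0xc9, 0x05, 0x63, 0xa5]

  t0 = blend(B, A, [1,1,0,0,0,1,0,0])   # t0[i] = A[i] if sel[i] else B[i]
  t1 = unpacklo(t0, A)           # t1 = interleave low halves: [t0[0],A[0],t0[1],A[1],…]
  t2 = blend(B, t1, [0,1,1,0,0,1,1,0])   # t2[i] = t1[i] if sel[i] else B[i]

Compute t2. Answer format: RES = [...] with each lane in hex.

t0 = [0x92, 0xbe, 0x45, 0x24, 0xc9, 0xcd, 0x63, 0xa5]
t1 = [0x92, 0x92, 0xbe, 0xbe, 0x45, 0x1b, 0x24, 0x97]
t2 = [0x32, 0x92, 0xbe, 0x24, 0xc9, 0x1b, 0x24, 0xa5]

RES = [0x32, 0x92, 0xbe, 0x24, 0xc9, 0x1b, 0x24, 0xa5]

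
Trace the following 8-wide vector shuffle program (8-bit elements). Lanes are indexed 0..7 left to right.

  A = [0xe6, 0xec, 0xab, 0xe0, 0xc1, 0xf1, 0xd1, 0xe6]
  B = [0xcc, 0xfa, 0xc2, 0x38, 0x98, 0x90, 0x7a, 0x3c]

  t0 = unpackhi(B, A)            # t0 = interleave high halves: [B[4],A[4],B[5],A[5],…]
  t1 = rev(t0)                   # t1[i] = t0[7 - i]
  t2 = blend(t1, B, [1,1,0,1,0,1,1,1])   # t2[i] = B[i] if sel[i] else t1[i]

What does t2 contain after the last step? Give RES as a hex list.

RES = [0xcc, 0xfa, 0xd1, 0x38, 0xf1, 0x90, 0x7a, 0x3c]

  t0: 98 c1 90 f1 7a d1 3c e6
  t1: e6 3c d1 7a f1 90 c1 98
  t2: cc fa d1 38 f1 90 7a 3c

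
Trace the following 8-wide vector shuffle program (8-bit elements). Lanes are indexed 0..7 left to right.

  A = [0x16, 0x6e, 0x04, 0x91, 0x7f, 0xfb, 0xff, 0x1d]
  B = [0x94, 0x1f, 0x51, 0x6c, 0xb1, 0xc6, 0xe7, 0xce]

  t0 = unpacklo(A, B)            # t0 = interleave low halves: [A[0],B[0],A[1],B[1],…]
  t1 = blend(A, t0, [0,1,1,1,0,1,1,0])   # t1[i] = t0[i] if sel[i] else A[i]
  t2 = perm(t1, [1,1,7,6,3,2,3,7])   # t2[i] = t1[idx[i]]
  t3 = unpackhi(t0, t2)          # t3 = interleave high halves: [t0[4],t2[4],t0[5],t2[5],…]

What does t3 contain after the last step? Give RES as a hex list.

→ t0 |16|94|6e|1f|04|51|91|6c|
→ t1 |16|94|6e|1f|7f|51|91|1d|
→ t2 |94|94|1d|91|1f|6e|1f|1d|
→ t3 |04|1f|51|6e|91|1f|6c|1d|

RES = [0x04, 0x1f, 0x51, 0x6e, 0x91, 0x1f, 0x6c, 0x1d]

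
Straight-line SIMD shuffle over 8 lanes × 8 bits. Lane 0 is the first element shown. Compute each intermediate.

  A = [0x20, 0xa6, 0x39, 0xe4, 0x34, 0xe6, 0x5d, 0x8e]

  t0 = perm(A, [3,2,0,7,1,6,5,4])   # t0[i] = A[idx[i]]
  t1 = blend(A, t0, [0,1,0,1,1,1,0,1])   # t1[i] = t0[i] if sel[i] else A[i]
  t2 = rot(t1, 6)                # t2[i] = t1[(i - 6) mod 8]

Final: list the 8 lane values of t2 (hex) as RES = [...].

RES = [ 0x39  0x8e  0xa6  0x5d  0x5d  0x34  0x20  0x39 ]

t0 = [0xe4, 0x39, 0x20, 0x8e, 0xa6, 0x5d, 0xe6, 0x34]
t1 = [0x20, 0x39, 0x39, 0x8e, 0xa6, 0x5d, 0x5d, 0x34]
t2 = [0x39, 0x8e, 0xa6, 0x5d, 0x5d, 0x34, 0x20, 0x39]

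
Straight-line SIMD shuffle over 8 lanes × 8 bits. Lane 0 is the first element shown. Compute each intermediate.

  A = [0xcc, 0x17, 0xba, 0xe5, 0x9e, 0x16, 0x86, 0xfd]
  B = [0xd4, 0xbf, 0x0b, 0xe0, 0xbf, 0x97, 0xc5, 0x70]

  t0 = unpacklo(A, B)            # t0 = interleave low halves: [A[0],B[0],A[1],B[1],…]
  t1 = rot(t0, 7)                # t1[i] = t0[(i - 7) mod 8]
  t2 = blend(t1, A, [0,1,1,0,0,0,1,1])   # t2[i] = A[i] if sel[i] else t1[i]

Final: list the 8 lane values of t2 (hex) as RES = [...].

  t0: cc d4 17 bf ba 0b e5 e0
  t1: d4 17 bf ba 0b e5 e0 cc
  t2: d4 17 ba ba 0b e5 86 fd

RES = [0xd4, 0x17, 0xba, 0xba, 0x0b, 0xe5, 0x86, 0xfd]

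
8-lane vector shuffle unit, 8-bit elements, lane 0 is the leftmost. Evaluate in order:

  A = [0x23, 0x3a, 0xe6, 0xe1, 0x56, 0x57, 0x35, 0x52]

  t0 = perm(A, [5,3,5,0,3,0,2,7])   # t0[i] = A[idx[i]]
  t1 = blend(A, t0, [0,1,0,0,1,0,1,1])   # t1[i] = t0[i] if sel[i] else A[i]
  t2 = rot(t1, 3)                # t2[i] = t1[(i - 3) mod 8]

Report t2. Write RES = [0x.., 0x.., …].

→ t0 |57|e1|57|23|e1|23|e6|52|
→ t1 |23|e1|e6|e1|e1|57|e6|52|
→ t2 |57|e6|52|23|e1|e6|e1|e1|

RES = [ 0x57  0xe6  0x52  0x23  0xe1  0xe6  0xe1  0xe1 ]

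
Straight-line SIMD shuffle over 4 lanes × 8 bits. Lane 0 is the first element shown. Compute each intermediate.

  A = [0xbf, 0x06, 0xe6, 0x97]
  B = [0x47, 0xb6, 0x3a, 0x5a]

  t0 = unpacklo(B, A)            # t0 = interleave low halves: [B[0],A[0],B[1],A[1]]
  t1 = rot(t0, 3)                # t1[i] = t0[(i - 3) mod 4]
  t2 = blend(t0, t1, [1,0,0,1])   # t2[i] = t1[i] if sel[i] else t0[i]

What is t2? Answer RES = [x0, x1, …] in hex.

RES = [0xbf, 0xbf, 0xb6, 0x47]

→ t0 |47|bf|b6|06|
→ t1 |bf|b6|06|47|
→ t2 |bf|bf|b6|47|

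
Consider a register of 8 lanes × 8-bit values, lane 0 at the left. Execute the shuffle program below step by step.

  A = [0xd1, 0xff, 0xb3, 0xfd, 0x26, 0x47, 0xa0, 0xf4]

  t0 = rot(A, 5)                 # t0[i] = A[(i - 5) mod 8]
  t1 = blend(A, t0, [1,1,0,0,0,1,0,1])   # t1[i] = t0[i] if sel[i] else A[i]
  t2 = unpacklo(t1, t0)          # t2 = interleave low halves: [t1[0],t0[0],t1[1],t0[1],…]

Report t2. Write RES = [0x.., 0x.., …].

  t0: fd 26 47 a0 f4 d1 ff b3
  t1: fd 26 b3 fd 26 d1 a0 b3
  t2: fd fd 26 26 b3 47 fd a0

RES = [0xfd, 0xfd, 0x26, 0x26, 0xb3, 0x47, 0xfd, 0xa0]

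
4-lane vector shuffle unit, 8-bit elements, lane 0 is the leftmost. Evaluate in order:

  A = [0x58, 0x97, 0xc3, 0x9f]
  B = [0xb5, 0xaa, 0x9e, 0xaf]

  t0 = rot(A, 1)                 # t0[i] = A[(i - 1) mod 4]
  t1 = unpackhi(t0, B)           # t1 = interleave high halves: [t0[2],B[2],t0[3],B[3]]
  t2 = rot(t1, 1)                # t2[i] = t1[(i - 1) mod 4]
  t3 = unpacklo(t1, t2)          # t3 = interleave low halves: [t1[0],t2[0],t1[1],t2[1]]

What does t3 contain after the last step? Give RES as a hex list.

  t0: 9f 58 97 c3
  t1: 97 9e c3 af
  t2: af 97 9e c3
  t3: 97 af 9e 97

RES = [0x97, 0xaf, 0x9e, 0x97]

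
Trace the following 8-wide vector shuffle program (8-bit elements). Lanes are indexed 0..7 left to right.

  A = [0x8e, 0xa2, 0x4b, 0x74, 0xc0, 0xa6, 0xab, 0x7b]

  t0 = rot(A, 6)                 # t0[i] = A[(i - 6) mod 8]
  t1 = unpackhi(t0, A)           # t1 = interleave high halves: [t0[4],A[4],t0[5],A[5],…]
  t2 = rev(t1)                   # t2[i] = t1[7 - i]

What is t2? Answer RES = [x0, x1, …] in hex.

RES = [ 0x7b  0xa2  0xab  0x8e  0xa6  0x7b  0xc0  0xab ]

  t0: 4b 74 c0 a6 ab 7b 8e a2
  t1: ab c0 7b a6 8e ab a2 7b
  t2: 7b a2 ab 8e a6 7b c0 ab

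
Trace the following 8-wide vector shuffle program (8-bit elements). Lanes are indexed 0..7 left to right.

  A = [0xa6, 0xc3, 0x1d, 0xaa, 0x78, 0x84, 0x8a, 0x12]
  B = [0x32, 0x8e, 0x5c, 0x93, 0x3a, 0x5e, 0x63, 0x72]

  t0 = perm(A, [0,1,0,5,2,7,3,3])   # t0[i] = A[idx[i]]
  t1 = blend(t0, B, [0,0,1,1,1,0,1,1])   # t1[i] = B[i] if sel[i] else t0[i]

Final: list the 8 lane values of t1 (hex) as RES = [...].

RES = [ 0xa6  0xc3  0x5c  0x93  0x3a  0x12  0x63  0x72 ]

→ t0 |a6|c3|a6|84|1d|12|aa|aa|
→ t1 |a6|c3|5c|93|3a|12|63|72|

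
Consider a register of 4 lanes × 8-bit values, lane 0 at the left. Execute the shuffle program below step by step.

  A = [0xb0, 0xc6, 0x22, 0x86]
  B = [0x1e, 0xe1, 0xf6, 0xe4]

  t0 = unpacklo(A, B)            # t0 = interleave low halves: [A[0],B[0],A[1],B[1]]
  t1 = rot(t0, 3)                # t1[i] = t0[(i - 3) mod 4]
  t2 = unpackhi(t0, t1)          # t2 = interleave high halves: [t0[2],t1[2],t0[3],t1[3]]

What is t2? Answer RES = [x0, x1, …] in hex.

→ t0 |b0|1e|c6|e1|
→ t1 |1e|c6|e1|b0|
→ t2 |c6|e1|e1|b0|

RES = [ 0xc6  0xe1  0xe1  0xb0 ]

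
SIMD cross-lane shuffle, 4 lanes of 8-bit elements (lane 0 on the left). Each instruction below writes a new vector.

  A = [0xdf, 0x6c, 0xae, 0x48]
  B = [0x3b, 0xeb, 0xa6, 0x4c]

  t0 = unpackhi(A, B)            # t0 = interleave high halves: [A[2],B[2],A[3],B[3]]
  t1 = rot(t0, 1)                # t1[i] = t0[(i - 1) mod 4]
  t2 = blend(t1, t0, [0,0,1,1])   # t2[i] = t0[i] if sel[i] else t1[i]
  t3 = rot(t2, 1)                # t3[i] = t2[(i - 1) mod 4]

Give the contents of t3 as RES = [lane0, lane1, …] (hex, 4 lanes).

RES = [ 0x4c  0x4c  0xae  0x48 ]

  t0: ae a6 48 4c
  t1: 4c ae a6 48
  t2: 4c ae 48 4c
  t3: 4c 4c ae 48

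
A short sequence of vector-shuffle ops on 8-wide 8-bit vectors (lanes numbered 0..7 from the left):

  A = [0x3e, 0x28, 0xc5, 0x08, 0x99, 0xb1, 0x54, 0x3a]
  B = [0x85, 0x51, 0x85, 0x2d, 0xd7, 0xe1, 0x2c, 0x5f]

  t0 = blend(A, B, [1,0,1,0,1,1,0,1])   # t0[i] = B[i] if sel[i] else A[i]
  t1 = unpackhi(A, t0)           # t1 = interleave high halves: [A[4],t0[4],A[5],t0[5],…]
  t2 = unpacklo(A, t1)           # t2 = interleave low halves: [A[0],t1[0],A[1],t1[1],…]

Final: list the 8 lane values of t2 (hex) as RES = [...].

→ t0 |85|28|85|08|d7|e1|54|5f|
→ t1 |99|d7|b1|e1|54|54|3a|5f|
→ t2 |3e|99|28|d7|c5|b1|08|e1|

RES = [0x3e, 0x99, 0x28, 0xd7, 0xc5, 0xb1, 0x08, 0xe1]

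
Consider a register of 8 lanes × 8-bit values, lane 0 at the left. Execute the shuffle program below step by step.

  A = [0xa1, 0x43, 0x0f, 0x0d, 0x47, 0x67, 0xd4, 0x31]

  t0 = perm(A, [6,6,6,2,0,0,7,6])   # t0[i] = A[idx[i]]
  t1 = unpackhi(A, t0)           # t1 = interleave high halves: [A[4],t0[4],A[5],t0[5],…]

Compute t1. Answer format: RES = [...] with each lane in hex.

→ t0 |d4|d4|d4|0f|a1|a1|31|d4|
→ t1 |47|a1|67|a1|d4|31|31|d4|

RES = [ 0x47  0xa1  0x67  0xa1  0xd4  0x31  0x31  0xd4 ]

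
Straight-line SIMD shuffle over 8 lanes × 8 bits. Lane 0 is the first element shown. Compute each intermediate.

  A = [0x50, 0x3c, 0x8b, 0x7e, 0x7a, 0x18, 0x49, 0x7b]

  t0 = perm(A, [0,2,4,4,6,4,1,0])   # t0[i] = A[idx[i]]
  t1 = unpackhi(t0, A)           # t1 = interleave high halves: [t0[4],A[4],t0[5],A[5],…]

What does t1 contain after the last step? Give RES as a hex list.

t0 = [0x50, 0x8b, 0x7a, 0x7a, 0x49, 0x7a, 0x3c, 0x50]
t1 = [0x49, 0x7a, 0x7a, 0x18, 0x3c, 0x49, 0x50, 0x7b]

RES = [0x49, 0x7a, 0x7a, 0x18, 0x3c, 0x49, 0x50, 0x7b]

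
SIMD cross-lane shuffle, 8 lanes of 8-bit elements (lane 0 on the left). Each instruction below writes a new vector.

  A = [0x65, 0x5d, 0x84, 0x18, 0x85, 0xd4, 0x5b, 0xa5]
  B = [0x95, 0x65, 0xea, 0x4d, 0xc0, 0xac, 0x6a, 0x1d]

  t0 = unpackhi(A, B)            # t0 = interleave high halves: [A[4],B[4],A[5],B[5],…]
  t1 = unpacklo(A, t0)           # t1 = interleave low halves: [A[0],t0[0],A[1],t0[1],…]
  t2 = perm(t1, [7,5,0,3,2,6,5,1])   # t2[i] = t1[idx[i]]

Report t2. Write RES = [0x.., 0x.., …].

  t0: 85 c0 d4 ac 5b 6a a5 1d
  t1: 65 85 5d c0 84 d4 18 ac
  t2: ac d4 65 c0 5d 18 d4 85

RES = [0xac, 0xd4, 0x65, 0xc0, 0x5d, 0x18, 0xd4, 0x85]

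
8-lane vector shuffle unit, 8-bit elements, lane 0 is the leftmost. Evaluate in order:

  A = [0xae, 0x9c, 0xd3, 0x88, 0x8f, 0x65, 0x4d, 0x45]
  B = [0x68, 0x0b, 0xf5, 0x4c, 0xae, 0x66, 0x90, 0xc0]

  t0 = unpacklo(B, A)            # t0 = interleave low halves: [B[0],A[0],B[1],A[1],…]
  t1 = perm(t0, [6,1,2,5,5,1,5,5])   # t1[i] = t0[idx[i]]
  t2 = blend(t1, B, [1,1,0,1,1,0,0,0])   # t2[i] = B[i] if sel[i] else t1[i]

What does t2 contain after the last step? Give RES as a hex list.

  t0: 68 ae 0b 9c f5 d3 4c 88
  t1: 4c ae 0b d3 d3 ae d3 d3
  t2: 68 0b 0b 4c ae ae d3 d3

RES = [0x68, 0x0b, 0x0b, 0x4c, 0xae, 0xae, 0xd3, 0xd3]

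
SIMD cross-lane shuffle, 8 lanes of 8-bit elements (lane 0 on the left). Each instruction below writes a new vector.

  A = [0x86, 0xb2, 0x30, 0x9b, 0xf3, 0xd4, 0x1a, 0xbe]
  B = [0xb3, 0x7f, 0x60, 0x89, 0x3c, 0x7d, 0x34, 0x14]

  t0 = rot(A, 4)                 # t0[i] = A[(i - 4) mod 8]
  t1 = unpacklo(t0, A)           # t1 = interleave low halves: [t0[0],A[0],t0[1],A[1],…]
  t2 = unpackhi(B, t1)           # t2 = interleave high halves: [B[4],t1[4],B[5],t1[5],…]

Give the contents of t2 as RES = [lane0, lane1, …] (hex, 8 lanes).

RES = [0x3c, 0x1a, 0x7d, 0x30, 0x34, 0xbe, 0x14, 0x9b]

→ t0 |f3|d4|1a|be|86|b2|30|9b|
→ t1 |f3|86|d4|b2|1a|30|be|9b|
→ t2 |3c|1a|7d|30|34|be|14|9b|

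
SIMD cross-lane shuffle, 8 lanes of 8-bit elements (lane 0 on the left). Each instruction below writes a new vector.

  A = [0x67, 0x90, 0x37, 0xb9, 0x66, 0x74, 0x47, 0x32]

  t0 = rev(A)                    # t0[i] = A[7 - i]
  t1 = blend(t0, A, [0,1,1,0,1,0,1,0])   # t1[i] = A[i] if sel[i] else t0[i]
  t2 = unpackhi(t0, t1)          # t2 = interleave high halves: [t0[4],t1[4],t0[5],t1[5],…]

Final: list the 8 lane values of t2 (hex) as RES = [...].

RES = [0xb9, 0x66, 0x37, 0x37, 0x90, 0x47, 0x67, 0x67]

t0 = [0x32, 0x47, 0x74, 0x66, 0xb9, 0x37, 0x90, 0x67]
t1 = [0x32, 0x90, 0x37, 0x66, 0x66, 0x37, 0x47, 0x67]
t2 = [0xb9, 0x66, 0x37, 0x37, 0x90, 0x47, 0x67, 0x67]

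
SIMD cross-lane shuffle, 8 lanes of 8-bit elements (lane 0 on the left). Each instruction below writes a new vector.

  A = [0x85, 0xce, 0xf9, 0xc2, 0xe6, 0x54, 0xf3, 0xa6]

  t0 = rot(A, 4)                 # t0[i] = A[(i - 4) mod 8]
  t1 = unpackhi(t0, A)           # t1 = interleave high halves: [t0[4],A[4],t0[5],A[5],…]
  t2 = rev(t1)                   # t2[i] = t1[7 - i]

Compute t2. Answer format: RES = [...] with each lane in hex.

RES = [0xa6, 0xc2, 0xf3, 0xf9, 0x54, 0xce, 0xe6, 0x85]

  t0: e6 54 f3 a6 85 ce f9 c2
  t1: 85 e6 ce 54 f9 f3 c2 a6
  t2: a6 c2 f3 f9 54 ce e6 85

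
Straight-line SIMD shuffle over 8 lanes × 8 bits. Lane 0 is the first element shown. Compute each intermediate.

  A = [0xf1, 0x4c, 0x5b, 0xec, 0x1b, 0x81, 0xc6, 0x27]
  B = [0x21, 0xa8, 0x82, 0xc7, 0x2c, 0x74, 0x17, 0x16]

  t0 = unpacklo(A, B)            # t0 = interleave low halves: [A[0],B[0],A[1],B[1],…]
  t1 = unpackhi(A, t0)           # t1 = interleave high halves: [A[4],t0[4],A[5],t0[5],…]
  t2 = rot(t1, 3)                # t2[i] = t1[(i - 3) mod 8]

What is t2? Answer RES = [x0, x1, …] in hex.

t0 = [0xf1, 0x21, 0x4c, 0xa8, 0x5b, 0x82, 0xec, 0xc7]
t1 = [0x1b, 0x5b, 0x81, 0x82, 0xc6, 0xec, 0x27, 0xc7]
t2 = [0xec, 0x27, 0xc7, 0x1b, 0x5b, 0x81, 0x82, 0xc6]

RES = [0xec, 0x27, 0xc7, 0x1b, 0x5b, 0x81, 0x82, 0xc6]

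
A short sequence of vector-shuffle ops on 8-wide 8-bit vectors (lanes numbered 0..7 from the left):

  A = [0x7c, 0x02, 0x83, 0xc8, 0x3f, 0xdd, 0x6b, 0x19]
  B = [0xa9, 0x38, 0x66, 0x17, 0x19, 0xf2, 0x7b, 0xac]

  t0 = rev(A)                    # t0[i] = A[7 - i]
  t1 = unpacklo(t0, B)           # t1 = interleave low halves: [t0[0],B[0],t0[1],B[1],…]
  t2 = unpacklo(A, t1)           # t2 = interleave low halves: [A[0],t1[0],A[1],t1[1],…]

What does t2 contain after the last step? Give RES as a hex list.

RES = [0x7c, 0x19, 0x02, 0xa9, 0x83, 0x6b, 0xc8, 0x38]

t0 = [0x19, 0x6b, 0xdd, 0x3f, 0xc8, 0x83, 0x02, 0x7c]
t1 = [0x19, 0xa9, 0x6b, 0x38, 0xdd, 0x66, 0x3f, 0x17]
t2 = [0x7c, 0x19, 0x02, 0xa9, 0x83, 0x6b, 0xc8, 0x38]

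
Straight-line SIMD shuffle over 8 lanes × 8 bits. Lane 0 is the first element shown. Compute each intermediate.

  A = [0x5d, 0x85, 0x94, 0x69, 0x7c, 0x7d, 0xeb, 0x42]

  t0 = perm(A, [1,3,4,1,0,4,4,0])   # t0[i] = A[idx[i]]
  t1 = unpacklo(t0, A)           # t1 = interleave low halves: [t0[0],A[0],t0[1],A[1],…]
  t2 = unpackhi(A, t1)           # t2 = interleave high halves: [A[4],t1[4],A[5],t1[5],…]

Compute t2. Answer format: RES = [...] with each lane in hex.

RES = [0x7c, 0x7c, 0x7d, 0x94, 0xeb, 0x85, 0x42, 0x69]

t0 = [0x85, 0x69, 0x7c, 0x85, 0x5d, 0x7c, 0x7c, 0x5d]
t1 = [0x85, 0x5d, 0x69, 0x85, 0x7c, 0x94, 0x85, 0x69]
t2 = [0x7c, 0x7c, 0x7d, 0x94, 0xeb, 0x85, 0x42, 0x69]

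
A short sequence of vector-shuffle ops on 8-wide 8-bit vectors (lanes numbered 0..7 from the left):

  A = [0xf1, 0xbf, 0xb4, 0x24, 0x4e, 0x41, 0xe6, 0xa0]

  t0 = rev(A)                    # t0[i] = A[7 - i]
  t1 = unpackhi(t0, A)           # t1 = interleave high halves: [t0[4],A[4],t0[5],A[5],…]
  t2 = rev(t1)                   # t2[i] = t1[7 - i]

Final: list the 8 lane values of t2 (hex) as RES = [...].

t0 = [0xa0, 0xe6, 0x41, 0x4e, 0x24, 0xb4, 0xbf, 0xf1]
t1 = [0x24, 0x4e, 0xb4, 0x41, 0xbf, 0xe6, 0xf1, 0xa0]
t2 = [0xa0, 0xf1, 0xe6, 0xbf, 0x41, 0xb4, 0x4e, 0x24]

RES = [ 0xa0  0xf1  0xe6  0xbf  0x41  0xb4  0x4e  0x24 ]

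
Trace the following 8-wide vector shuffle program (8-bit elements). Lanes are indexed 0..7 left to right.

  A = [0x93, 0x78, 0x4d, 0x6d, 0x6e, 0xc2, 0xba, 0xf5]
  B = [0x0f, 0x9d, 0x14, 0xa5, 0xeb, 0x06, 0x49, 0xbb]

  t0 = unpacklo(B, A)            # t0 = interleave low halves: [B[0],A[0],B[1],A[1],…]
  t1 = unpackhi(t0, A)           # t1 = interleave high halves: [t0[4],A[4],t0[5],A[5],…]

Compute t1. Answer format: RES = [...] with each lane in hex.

RES = [0x14, 0x6e, 0x4d, 0xc2, 0xa5, 0xba, 0x6d, 0xf5]

t0 = [0x0f, 0x93, 0x9d, 0x78, 0x14, 0x4d, 0xa5, 0x6d]
t1 = [0x14, 0x6e, 0x4d, 0xc2, 0xa5, 0xba, 0x6d, 0xf5]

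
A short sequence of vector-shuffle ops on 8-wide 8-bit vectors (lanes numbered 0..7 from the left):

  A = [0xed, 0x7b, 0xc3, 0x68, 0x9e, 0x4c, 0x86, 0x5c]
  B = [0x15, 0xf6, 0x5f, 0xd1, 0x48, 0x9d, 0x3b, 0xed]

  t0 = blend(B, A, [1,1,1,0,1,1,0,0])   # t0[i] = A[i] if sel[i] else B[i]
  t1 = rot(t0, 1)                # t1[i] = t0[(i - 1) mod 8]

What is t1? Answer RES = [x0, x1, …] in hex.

  t0: ed 7b c3 d1 9e 4c 3b ed
  t1: ed ed 7b c3 d1 9e 4c 3b

RES = [ 0xed  0xed  0x7b  0xc3  0xd1  0x9e  0x4c  0x3b ]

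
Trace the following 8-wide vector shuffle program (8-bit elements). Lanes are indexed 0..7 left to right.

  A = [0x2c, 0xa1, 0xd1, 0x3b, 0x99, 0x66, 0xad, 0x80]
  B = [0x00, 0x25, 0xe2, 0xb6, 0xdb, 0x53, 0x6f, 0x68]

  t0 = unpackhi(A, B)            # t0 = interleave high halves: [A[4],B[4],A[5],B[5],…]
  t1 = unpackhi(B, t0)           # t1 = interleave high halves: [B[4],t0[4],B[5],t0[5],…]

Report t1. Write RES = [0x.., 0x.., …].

t0 = [0x99, 0xdb, 0x66, 0x53, 0xad, 0x6f, 0x80, 0x68]
t1 = [0xdb, 0xad, 0x53, 0x6f, 0x6f, 0x80, 0x68, 0x68]

RES = [ 0xdb  0xad  0x53  0x6f  0x6f  0x80  0x68  0x68 ]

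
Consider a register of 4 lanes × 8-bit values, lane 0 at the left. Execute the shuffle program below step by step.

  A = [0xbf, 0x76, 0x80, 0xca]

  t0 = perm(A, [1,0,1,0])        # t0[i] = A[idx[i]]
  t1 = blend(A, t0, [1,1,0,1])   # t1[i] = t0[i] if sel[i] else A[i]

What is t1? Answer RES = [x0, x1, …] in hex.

t0 = [0x76, 0xbf, 0x76, 0xbf]
t1 = [0x76, 0xbf, 0x80, 0xbf]

RES = [0x76, 0xbf, 0x80, 0xbf]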